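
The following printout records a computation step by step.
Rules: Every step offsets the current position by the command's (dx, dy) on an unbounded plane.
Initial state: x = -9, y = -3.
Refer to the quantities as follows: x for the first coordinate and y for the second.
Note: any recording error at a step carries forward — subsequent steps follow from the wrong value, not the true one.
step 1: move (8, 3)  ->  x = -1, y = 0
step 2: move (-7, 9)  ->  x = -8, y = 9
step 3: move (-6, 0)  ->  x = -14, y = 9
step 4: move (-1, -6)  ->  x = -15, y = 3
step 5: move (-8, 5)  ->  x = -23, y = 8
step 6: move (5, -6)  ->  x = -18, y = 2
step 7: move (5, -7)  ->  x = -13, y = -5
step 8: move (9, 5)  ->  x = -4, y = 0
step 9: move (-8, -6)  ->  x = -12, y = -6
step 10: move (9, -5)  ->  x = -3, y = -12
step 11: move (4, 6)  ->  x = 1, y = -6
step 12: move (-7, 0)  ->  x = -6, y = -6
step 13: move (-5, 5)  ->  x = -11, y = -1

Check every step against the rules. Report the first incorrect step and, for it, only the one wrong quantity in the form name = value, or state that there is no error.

1. x = -9 + (8) = -1, y = -3 + (3) = 0 (checks out)
2. x = -1 + (-7) = -8, y = 0 + (9) = 9 (agrees with the printout)
3. x = -8 + (-6) = -14, y = 9 + (0) = 9 (same as recorded)
4. x = -14 + (-1) = -15, y = 9 + (-6) = 3 (matches)
5. x = -15 + (-8) = -23, y = 3 + (5) = 8 (in agreement)
6. x = -23 + (5) = -18, y = 8 + (-6) = 2 (exactly as logged)
7. x = -18 + (5) = -13, y = 2 + (-7) = -5 (no discrepancy)
8. x = -13 + (9) = -4, y = -5 + (5) = 0 (confirmed correct)
9. x = -4 + (-8) = -12, y = 0 + (-6) = -6 (matches)
10. x = -12 + (9) = -3, y = -6 + (-5) = -11 (the printout has a different value)
First deviation found at step 10; the corrected entry is y = -11.

step 10, y = -11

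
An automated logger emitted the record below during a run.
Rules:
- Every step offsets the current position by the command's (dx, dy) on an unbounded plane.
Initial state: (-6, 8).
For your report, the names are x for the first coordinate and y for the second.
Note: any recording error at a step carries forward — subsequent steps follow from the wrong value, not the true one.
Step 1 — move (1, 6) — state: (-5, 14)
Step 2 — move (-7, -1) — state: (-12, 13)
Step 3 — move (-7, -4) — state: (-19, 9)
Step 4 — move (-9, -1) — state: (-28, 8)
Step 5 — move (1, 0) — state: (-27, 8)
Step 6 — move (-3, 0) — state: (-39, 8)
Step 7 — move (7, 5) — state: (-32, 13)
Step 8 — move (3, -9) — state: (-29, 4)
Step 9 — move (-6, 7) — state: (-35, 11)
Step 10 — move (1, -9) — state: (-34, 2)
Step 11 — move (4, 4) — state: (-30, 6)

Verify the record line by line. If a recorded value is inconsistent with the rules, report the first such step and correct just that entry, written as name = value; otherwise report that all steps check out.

Recomputing the run from the initial state:
step 1: x = -5, y = 14
step 2: x = -12, y = 13
step 3: x = -19, y = 9
step 4: x = -28, y = 8
step 5: x = -27, y = 8
step 6: x = -30, y = 8
step 7: x = -23, y = 13
step 8: x = -20, y = 4
step 9: x = -26, y = 11
step 10: x = -25, y = 2
step 11: x = -21, y = 6
The first disagreement with the record is at step 6, where the value should be x = -30.

step 6, x = -30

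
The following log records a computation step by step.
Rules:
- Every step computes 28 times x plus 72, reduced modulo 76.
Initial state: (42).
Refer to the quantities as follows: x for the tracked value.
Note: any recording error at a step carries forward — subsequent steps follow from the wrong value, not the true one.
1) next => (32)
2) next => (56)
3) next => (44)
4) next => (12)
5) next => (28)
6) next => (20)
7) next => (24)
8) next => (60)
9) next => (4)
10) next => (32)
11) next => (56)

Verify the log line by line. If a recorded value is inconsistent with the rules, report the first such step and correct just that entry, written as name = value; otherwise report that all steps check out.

Recomputing the run from the initial state:
step 1: x = 32
step 2: x = 56
step 3: x = 44
step 4: x = 12
step 5: x = 28
step 6: x = 20
step 7: x = 24
step 8: x = 60
step 9: x = 4
step 10: x = 32
step 11: x = 56
This matches the log at every step.

no error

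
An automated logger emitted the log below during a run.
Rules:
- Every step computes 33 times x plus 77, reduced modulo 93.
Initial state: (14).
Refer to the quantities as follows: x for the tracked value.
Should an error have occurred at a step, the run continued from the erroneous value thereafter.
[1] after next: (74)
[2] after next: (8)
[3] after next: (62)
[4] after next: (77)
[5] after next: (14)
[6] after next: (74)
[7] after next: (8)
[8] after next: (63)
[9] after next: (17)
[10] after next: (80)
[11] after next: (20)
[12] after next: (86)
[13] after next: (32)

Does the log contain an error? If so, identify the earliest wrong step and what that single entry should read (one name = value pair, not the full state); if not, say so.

Step 1: x = (33*14 + 77) mod 93 = 74 — verified.
Step 2: x = (33*74 + 77) mod 93 = 8 — consistent with the log.
Step 3: x = (33*8 + 77) mod 93 = 62 — matches.
Step 4: x = (33*62 + 77) mod 93 = 77 — same as recorded.
Step 5: x = (33*77 + 77) mod 93 = 14 — exactly as logged.
Step 6: x = (33*14 + 77) mod 93 = 74 — confirmed correct.
Step 7: x = (33*74 + 77) mod 93 = 8 — agrees with the log.
Step 8: x = (33*8 + 77) mod 93 = 62 — not what was recorded.
First incorrect step: 8; the correct value is x = 62.

step 8, x = 62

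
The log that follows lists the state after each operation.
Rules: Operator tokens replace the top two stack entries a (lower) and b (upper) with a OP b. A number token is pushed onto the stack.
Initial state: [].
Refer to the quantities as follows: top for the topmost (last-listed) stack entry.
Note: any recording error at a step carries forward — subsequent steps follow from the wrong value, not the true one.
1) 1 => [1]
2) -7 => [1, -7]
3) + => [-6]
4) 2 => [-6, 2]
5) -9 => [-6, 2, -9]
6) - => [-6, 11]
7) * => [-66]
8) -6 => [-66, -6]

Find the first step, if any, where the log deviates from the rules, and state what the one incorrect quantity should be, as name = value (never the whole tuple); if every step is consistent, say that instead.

no error

1. push 1: top = 1 (confirmed correct)
2. push -7: top = -7 (in agreement)
3. 1 + -7 = -6 (matches)
4. push 2: top = 2 (in agreement)
5. push -9: top = -9 (exactly as logged)
6. 2 - -9 = 11 (in agreement)
7. -6 * 11 = -66 (matches)
8. push -6: top = -6 (no discrepancy)
Nothing is out of place; the run is error-free.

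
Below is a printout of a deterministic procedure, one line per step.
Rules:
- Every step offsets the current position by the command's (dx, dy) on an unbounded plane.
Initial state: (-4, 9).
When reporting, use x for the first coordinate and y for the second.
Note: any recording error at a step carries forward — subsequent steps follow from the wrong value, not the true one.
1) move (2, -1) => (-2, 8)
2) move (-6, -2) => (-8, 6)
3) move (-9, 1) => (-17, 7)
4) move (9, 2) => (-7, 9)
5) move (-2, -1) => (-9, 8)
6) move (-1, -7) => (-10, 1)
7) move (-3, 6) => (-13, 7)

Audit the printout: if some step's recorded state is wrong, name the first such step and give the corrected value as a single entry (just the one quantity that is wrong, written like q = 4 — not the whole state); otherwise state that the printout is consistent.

Step 1: x = -4 + (2) = -2, y = 9 + (-1) = 8 — exactly as logged.
Step 2: x = -2 + (-6) = -8, y = 8 + (-2) = 6 — confirmed correct.
Step 3: x = -8 + (-9) = -17, y = 6 + (1) = 7 — consistent with the printout.
Step 4: x = -17 + (9) = -8, y = 7 + (2) = 9 — the printout disagrees here.
The earliest wrong entry is at step 4: it should read x = -8.

step 4, x = -8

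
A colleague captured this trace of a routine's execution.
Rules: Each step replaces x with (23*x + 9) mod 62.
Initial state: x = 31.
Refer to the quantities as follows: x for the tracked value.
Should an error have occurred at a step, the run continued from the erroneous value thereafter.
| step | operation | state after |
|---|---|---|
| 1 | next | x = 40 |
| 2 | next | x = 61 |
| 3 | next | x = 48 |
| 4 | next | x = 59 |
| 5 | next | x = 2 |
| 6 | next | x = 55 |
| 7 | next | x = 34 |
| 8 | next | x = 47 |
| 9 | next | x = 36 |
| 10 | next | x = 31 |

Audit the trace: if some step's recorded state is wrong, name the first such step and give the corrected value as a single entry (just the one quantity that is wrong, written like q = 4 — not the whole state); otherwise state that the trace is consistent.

no error

Recomputing the run from the initial state:
step 1: x = 40
step 2: x = 61
step 3: x = 48
step 4: x = 59
step 5: x = 2
step 6: x = 55
step 7: x = 34
step 8: x = 47
step 9: x = 36
step 10: x = 31
This matches the trace at every step.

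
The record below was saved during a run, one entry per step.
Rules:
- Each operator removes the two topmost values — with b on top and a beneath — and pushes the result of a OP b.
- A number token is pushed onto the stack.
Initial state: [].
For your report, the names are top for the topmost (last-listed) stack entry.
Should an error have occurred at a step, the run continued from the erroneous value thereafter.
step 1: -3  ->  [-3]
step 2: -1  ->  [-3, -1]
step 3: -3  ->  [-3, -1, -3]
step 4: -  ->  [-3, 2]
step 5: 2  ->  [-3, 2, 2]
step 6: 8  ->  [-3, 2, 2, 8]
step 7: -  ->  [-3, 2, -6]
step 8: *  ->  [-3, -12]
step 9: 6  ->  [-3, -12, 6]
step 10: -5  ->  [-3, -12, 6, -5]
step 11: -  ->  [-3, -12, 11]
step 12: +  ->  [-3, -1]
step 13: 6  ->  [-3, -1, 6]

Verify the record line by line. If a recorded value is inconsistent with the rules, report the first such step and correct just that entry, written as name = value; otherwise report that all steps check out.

no error

step 1: push -3: top = -3 -> matches
step 2: push -1: top = -1 -> same as recorded
step 3: push -3: top = -3 -> verified
step 4: -1 - -3 = 2 -> exactly as logged
step 5: push 2: top = 2 -> no discrepancy
step 6: push 8: top = 8 -> same as recorded
step 7: 2 - 8 = -6 -> no discrepancy
step 8: 2 * -6 = -12 -> agrees with the record
step 9: push 6: top = 6 -> in agreement
step 10: push -5: top = -5 -> verified
step 11: 6 - -5 = 11 -> checks out
step 12: -12 + 11 = -1 -> verified
step 13: push 6: top = 6 -> confirmed correct
No step deviates from the rules.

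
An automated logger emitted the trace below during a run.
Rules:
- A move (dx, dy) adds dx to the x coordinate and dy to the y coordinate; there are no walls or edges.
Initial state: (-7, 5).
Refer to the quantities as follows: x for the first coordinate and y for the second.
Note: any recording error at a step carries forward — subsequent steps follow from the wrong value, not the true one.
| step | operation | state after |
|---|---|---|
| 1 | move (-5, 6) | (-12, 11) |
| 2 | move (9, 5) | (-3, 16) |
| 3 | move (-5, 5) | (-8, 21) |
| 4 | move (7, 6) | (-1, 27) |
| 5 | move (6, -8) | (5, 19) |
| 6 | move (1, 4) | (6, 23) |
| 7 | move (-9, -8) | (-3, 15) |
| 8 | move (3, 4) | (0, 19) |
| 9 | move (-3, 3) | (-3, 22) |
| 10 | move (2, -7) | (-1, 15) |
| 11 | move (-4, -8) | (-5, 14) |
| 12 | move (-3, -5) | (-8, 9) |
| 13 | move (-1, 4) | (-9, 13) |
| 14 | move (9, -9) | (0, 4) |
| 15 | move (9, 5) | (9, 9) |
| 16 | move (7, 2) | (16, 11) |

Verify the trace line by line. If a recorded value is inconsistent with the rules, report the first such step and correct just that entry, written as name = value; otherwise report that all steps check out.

step 1: x = -7 + (-5) = -12, y = 5 + (6) = 11 -> consistent with the trace
step 2: x = -12 + (9) = -3, y = 11 + (5) = 16 -> matches
step 3: x = -3 + (-5) = -8, y = 16 + (5) = 21 -> exactly as logged
step 4: x = -8 + (7) = -1, y = 21 + (6) = 27 -> checks out
step 5: x = -1 + (6) = 5, y = 27 + (-8) = 19 -> exactly as logged
step 6: x = 5 + (1) = 6, y = 19 + (4) = 23 -> consistent with the trace
step 7: x = 6 + (-9) = -3, y = 23 + (-8) = 15 -> same as recorded
step 8: x = -3 + (3) = 0, y = 15 + (4) = 19 -> no discrepancy
step 9: x = 0 + (-3) = -3, y = 19 + (3) = 22 -> verified
step 10: x = -3 + (2) = -1, y = 22 + (-7) = 15 -> same as recorded
step 11: x = -1 + (-4) = -5, y = 15 + (-8) = 7 -> a discrepancy with the trace
That makes step 11 the first incorrect line — y = 7 is what it should show.

step 11, y = 7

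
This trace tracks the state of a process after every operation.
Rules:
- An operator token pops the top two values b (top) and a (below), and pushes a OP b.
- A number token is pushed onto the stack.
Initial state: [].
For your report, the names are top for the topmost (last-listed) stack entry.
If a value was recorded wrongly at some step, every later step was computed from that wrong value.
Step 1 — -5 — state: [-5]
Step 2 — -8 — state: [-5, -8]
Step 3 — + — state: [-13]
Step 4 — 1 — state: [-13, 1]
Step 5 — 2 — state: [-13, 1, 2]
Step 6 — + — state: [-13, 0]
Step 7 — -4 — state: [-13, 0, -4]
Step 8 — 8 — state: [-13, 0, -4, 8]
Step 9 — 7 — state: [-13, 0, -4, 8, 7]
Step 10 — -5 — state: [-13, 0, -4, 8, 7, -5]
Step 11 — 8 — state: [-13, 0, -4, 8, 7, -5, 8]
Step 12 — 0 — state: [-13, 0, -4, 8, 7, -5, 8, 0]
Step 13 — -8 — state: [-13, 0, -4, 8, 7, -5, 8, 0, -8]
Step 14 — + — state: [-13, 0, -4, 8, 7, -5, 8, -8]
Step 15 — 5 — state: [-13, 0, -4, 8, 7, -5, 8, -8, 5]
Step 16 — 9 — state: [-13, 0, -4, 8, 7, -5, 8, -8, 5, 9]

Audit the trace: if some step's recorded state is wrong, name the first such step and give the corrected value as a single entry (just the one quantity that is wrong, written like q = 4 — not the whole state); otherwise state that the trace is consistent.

step 6, top = 3

1. push -5: top = -5 (in agreement)
2. push -8: top = -8 (exactly as logged)
3. -5 + -8 = -13 (same as recorded)
4. push 1: top = 1 (verified)
5. push 2: top = 2 (confirmed correct)
6. 1 + 2 = 3 (not what was recorded)
Step 6 is the first one off; corrected, top = 3.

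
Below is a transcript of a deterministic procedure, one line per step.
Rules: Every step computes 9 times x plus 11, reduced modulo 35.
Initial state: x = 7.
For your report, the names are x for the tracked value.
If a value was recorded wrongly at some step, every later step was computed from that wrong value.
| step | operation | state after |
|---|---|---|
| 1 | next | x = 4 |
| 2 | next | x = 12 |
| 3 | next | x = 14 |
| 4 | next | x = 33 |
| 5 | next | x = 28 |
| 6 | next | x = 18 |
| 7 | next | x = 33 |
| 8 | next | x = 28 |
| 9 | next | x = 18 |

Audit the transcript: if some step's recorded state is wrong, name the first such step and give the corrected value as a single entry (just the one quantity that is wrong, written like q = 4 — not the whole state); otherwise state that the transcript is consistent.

step 4, x = 32

1. x = (9*7 + 11) mod 35 = 4 (same as recorded)
2. x = (9*4 + 11) mod 35 = 12 (confirmed correct)
3. x = (9*12 + 11) mod 35 = 14 (consistent with the transcript)
4. x = (9*14 + 11) mod 35 = 32 (first mismatch against the transcript)
Conclusion: step 4 carries the first error; the entry should be x = 32.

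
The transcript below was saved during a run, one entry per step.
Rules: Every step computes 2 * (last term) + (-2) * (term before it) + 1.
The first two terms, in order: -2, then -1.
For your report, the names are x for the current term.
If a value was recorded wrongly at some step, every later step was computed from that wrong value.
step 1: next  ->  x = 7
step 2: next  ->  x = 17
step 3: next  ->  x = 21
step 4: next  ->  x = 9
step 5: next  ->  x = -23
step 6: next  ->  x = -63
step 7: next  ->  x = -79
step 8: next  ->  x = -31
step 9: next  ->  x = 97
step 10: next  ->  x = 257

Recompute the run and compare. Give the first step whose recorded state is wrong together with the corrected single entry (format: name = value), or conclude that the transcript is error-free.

step 1, x = 3

Step 1: x = 2*(-1) + (-2)*(-2) + (1) = 3 — not what was recorded.
First incorrect step: 1; the correct value is x = 3.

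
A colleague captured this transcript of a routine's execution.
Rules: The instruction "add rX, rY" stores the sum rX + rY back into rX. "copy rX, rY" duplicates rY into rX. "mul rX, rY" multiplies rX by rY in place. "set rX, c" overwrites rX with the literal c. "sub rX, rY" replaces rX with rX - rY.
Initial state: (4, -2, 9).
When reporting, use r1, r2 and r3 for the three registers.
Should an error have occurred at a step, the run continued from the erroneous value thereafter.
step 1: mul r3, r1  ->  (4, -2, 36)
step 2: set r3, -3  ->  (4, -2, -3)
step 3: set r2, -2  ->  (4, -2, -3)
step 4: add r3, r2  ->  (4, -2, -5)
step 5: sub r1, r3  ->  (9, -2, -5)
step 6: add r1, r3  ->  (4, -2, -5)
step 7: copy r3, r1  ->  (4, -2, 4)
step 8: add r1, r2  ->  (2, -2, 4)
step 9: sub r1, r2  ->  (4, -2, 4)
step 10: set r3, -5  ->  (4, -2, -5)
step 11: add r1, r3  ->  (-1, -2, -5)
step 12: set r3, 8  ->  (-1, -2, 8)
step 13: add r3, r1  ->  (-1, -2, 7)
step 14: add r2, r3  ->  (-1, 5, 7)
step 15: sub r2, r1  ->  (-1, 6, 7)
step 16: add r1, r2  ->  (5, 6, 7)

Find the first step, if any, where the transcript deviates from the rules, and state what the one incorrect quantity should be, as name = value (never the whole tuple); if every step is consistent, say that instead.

no error

step 1: r3 = 9 * 4 = 36 -> verified
step 2: r3 = -3 -> in agreement
step 3: r2 = -2 -> checks out
step 4: r3 = -3 + -2 = -5 -> verified
step 5: r1 = 4 - -5 = 9 -> in agreement
step 6: r1 = 9 + -5 = 4 -> matches
step 7: r3 = 4 -> agrees with the transcript
step 8: r1 = 4 + -2 = 2 -> consistent with the transcript
step 9: r1 = 2 - -2 = 4 -> checks out
step 10: r3 = -5 -> same as recorded
step 11: r1 = 4 + -5 = -1 -> agrees with the transcript
step 12: r3 = 8 -> in agreement
step 13: r3 = 8 + -1 = 7 -> in agreement
step 14: r2 = -2 + 7 = 5 -> agrees with the transcript
step 15: r2 = 5 - -1 = 6 -> exactly as logged
step 16: r1 = -1 + 6 = 5 -> in agreement
No step deviates from the rules.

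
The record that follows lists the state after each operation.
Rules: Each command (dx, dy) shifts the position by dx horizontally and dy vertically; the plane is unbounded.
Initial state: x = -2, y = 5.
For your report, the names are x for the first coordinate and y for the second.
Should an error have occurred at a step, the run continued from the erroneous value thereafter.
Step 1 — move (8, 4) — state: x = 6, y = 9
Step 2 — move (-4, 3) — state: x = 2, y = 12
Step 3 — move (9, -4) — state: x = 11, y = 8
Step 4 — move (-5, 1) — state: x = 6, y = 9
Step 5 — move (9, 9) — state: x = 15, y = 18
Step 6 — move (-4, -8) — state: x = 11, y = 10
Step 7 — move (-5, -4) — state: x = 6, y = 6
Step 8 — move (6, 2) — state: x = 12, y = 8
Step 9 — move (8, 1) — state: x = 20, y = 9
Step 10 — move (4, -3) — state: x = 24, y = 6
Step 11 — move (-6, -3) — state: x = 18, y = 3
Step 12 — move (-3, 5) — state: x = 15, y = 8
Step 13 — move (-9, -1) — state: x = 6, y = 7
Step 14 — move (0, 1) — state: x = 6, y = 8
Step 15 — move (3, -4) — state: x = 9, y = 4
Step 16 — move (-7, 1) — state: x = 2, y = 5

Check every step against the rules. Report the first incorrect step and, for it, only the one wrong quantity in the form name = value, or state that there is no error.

no error

step 1: x = -2 + (8) = 6, y = 5 + (4) = 9 -> confirmed correct
step 2: x = 6 + (-4) = 2, y = 9 + (3) = 12 -> exactly as logged
step 3: x = 2 + (9) = 11, y = 12 + (-4) = 8 -> confirmed correct
step 4: x = 11 + (-5) = 6, y = 8 + (1) = 9 -> matches
step 5: x = 6 + (9) = 15, y = 9 + (9) = 18 -> agrees with the record
step 6: x = 15 + (-4) = 11, y = 18 + (-8) = 10 -> verified
step 7: x = 11 + (-5) = 6, y = 10 + (-4) = 6 -> no discrepancy
step 8: x = 6 + (6) = 12, y = 6 + (2) = 8 -> in agreement
step 9: x = 12 + (8) = 20, y = 8 + (1) = 9 -> verified
step 10: x = 20 + (4) = 24, y = 9 + (-3) = 6 -> agrees with the record
step 11: x = 24 + (-6) = 18, y = 6 + (-3) = 3 -> exactly as logged
step 12: x = 18 + (-3) = 15, y = 3 + (5) = 8 -> verified
step 13: x = 15 + (-9) = 6, y = 8 + (-1) = 7 -> confirmed correct
step 14: x = 6 + (0) = 6, y = 7 + (1) = 8 -> consistent with the record
step 15: x = 6 + (3) = 9, y = 8 + (-4) = 4 -> matches
step 16: x = 9 + (-7) = 2, y = 4 + (1) = 5 -> no discrepancy
Each recorded entry agrees with the recomputation.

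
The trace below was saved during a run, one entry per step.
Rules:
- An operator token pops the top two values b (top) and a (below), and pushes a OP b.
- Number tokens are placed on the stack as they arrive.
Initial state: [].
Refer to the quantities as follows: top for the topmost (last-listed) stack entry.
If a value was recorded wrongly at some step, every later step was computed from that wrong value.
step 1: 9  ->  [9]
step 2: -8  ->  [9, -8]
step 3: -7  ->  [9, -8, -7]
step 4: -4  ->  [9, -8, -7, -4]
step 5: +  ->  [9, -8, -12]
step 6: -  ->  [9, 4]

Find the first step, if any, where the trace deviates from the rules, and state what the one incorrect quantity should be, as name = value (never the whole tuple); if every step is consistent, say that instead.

step 5, top = -11

1. push 9: top = 9 (exactly as logged)
2. push -8: top = -8 (matches)
3. push -7: top = -7 (same as recorded)
4. push -4: top = -4 (no discrepancy)
5. -7 + -4 = -11 (the entry is off here)
So the first discrepancy is step 5, where the right value is top = -11.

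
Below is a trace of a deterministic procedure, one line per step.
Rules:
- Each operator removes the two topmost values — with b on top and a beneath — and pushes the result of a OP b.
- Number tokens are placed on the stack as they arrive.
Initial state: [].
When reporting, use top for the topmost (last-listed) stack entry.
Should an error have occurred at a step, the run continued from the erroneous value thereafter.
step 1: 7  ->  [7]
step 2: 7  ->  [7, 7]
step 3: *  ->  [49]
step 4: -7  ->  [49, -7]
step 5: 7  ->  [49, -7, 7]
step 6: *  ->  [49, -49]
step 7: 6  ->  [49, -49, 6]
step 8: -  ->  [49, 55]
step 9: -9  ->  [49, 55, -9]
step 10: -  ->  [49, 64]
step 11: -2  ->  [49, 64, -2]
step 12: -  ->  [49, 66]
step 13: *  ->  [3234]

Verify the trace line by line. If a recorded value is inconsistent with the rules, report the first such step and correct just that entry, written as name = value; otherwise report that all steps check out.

Step 1: push 7: top = 7 — exactly as logged.
Step 2: push 7: top = 7 — exactly as logged.
Step 3: 7 * 7 = 49 — verified.
Step 4: push -7: top = -7 — checks out.
Step 5: push 7: top = 7 — agrees with the trace.
Step 6: -7 * 7 = -49 — checks out.
Step 7: push 6: top = 6 — consistent with the trace.
Step 8: -49 - 6 = -55 — first mismatch against the trace.
First deviation found at step 8; the corrected entry is top = -55.

step 8, top = -55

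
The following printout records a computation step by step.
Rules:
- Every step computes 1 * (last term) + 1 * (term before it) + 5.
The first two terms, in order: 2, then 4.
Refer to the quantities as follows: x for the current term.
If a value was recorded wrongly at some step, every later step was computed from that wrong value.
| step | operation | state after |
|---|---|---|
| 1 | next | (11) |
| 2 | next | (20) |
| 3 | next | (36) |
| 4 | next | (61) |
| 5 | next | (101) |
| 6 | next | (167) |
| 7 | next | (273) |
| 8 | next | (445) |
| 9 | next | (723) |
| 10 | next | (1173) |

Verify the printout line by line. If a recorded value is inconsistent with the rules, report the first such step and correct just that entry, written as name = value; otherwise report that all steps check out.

1. x = 1*(4) + (1)*(2) + (5) = 11 (same as recorded)
2. x = 1*(11) + (1)*(4) + (5) = 20 (consistent with the printout)
3. x = 1*(20) + (1)*(11) + (5) = 36 (agrees with the printout)
4. x = 1*(36) + (1)*(20) + (5) = 61 (confirmed correct)
5. x = 1*(61) + (1)*(36) + (5) = 102 (this is not what the printout shows)
Step 5 is the first one off; corrected, x = 102.

step 5, x = 102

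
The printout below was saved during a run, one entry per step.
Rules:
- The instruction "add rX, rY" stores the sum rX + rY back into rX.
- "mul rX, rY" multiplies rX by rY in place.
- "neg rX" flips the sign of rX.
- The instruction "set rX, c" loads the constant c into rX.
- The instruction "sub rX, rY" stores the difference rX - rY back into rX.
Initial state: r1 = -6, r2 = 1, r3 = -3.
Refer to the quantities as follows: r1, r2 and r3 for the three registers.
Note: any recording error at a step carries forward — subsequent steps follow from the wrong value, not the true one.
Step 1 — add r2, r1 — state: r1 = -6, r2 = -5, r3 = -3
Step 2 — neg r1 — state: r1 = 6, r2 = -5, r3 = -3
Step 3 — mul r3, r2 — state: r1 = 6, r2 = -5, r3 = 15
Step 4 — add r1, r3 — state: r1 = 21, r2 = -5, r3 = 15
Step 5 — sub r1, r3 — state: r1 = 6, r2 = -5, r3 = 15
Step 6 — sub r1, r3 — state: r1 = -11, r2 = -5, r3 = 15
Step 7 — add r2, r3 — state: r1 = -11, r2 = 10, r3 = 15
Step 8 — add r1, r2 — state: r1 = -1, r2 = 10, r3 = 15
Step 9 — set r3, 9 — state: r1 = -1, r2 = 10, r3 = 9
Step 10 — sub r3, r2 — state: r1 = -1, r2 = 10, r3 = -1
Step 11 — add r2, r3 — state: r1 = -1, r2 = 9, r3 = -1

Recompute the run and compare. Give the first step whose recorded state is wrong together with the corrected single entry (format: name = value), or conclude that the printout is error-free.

step 1: r2 = 1 + -6 = -5 -> verified
step 2: r1 = -(-6) = 6 -> no discrepancy
step 3: r3 = -3 * -5 = 15 -> checks out
step 4: r1 = 6 + 15 = 21 -> agrees with the printout
step 5: r1 = 21 - 15 = 6 -> matches
step 6: r1 = 6 - 15 = -9 -> not what was recorded
That makes step 6 the first incorrect line — r1 = -9 is what it should show.

step 6, r1 = -9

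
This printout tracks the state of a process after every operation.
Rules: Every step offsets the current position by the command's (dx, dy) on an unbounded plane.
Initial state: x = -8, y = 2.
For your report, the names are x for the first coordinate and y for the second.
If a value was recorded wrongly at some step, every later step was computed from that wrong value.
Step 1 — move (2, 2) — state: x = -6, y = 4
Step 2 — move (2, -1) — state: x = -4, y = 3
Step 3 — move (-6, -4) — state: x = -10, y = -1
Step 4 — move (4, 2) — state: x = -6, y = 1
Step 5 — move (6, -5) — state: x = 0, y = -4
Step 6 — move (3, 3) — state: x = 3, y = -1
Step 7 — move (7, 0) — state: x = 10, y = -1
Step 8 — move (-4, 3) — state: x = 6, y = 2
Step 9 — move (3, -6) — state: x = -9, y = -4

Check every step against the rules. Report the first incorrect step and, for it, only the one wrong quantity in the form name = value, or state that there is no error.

Recomputing the run from the initial state:
step 1: x = -6, y = 4
step 2: x = -4, y = 3
step 3: x = -10, y = -1
step 4: x = -6, y = 1
step 5: x = 0, y = -4
step 6: x = 3, y = -1
step 7: x = 10, y = -1
step 8: x = 6, y = 2
step 9: x = 9, y = -4
The first disagreement with the printout is at step 9, where the value should be x = 9.

step 9, x = 9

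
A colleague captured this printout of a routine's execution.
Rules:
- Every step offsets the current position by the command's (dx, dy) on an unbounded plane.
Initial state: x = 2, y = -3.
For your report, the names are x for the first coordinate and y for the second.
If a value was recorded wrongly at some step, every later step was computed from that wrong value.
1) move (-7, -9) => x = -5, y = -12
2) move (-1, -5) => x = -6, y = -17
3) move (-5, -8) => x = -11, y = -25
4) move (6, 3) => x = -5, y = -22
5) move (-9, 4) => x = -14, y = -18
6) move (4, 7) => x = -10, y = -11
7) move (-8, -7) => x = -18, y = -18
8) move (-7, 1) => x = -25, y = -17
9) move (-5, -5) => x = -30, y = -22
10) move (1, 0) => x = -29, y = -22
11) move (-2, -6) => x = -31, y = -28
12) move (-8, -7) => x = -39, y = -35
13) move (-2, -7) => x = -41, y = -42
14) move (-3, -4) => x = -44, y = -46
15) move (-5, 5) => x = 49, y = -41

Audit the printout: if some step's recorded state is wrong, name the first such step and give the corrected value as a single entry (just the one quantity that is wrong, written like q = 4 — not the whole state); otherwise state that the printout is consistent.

step 15, x = -49

1. x = 2 + (-7) = -5, y = -3 + (-9) = -12 (exactly as logged)
2. x = -5 + (-1) = -6, y = -12 + (-5) = -17 (in agreement)
3. x = -6 + (-5) = -11, y = -17 + (-8) = -25 (verified)
4. x = -11 + (6) = -5, y = -25 + (3) = -22 (matches)
5. x = -5 + (-9) = -14, y = -22 + (4) = -18 (confirmed correct)
6. x = -14 + (4) = -10, y = -18 + (7) = -11 (matches)
7. x = -10 + (-8) = -18, y = -11 + (-7) = -18 (matches)
8. x = -18 + (-7) = -25, y = -18 + (1) = -17 (exactly as logged)
9. x = -25 + (-5) = -30, y = -17 + (-5) = -22 (exactly as logged)
10. x = -30 + (1) = -29, y = -22 + (0) = -22 (same as recorded)
11. x = -29 + (-2) = -31, y = -22 + (-6) = -28 (agrees with the printout)
12. x = -31 + (-8) = -39, y = -28 + (-7) = -35 (checks out)
13. x = -39 + (-2) = -41, y = -35 + (-7) = -42 (matches)
14. x = -41 + (-3) = -44, y = -42 + (-4) = -46 (in agreement)
15. x = -44 + (-5) = -49, y = -46 + (5) = -41 (the printout disagrees here)
That makes step 15 the first incorrect line — x = -49 is what it should show.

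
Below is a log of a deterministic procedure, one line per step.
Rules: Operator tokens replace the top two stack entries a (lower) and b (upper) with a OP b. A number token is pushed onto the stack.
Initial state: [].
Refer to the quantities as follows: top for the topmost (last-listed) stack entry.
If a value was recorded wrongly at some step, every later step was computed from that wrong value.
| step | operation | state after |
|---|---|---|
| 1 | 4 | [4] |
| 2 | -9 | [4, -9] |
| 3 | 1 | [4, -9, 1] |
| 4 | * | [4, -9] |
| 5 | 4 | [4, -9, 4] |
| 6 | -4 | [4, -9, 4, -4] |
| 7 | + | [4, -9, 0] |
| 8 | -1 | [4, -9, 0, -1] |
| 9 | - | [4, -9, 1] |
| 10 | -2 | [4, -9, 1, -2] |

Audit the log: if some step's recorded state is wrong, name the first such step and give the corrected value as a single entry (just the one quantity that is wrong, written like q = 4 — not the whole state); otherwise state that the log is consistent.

no error

Step 1: push 4: top = 4 — exactly as logged.
Step 2: push -9: top = -9 — matches.
Step 3: push 1: top = 1 — agrees with the log.
Step 4: -9 * 1 = -9 — same as recorded.
Step 5: push 4: top = 4 — exactly as logged.
Step 6: push -4: top = -4 — no discrepancy.
Step 7: 4 + -4 = 0 — exactly as logged.
Step 8: push -1: top = -1 — confirmed correct.
Step 9: 0 - -1 = 1 — agrees with the log.
Step 10: push -2: top = -2 — same as recorded.
No step deviates from the rules.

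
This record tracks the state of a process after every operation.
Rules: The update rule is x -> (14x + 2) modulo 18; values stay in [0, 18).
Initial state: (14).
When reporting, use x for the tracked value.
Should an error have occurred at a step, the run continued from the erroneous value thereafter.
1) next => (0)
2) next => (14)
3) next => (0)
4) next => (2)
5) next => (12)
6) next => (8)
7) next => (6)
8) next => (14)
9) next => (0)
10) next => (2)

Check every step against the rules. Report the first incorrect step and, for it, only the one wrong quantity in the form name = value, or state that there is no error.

step 2, x = 2

Step 1: x = (14*14 + 2) mod 18 = 0 — checks out.
Step 2: x = (14*0 + 2) mod 18 = 2 — the record has a different value.
The earliest wrong entry is at step 2: it should read x = 2.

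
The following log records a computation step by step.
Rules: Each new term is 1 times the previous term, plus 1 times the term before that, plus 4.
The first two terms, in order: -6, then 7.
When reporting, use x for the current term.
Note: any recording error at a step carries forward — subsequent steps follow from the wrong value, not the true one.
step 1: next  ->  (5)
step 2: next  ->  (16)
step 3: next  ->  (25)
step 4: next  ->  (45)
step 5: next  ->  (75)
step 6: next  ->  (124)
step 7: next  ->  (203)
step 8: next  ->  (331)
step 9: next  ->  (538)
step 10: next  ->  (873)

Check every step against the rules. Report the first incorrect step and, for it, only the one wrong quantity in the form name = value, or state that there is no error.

step 5, x = 74

Recomputing the run from the initial state:
step 1: x = 5
step 2: x = 16
step 3: x = 25
step 4: x = 45
step 5: x = 74
step 6: x = 123
step 7: x = 201
step 8: x = 328
step 9: x = 533
step 10: x = 865
The first disagreement with the log is at step 5, where the value should be x = 74.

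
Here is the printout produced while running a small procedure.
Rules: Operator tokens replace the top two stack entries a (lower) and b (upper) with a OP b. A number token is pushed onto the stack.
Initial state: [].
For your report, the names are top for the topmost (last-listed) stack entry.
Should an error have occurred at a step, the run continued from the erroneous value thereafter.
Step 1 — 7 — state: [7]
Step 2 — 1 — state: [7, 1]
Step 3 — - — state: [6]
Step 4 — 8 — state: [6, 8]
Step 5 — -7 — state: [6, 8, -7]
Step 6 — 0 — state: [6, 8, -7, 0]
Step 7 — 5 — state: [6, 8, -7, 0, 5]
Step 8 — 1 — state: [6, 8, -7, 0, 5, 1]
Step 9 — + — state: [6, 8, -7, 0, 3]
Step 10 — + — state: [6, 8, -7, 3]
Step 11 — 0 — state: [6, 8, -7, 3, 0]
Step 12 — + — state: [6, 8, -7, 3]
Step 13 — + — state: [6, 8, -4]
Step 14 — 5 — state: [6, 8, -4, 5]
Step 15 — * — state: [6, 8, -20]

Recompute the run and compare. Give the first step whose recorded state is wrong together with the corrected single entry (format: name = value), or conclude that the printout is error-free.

Recomputing the run from the initial state:
step 1: [7]
step 2: [7, 1]
step 3: [6]
step 4: [6, 8]
step 5: [6, 8, -7]
step 6: [6, 8, -7, 0]
step 7: [6, 8, -7, 0, 5]
step 8: [6, 8, -7, 0, 5, 1]
step 9: [6, 8, -7, 0, 6]
step 10: [6, 8, -7, 6]
step 11: [6, 8, -7, 6, 0]
step 12: [6, 8, -7, 6]
step 13: [6, 8, -1]
step 14: [6, 8, -1, 5]
step 15: [6, 8, -5]
The first disagreement with the printout is at step 9, where the value should be top = 6.

step 9, top = 6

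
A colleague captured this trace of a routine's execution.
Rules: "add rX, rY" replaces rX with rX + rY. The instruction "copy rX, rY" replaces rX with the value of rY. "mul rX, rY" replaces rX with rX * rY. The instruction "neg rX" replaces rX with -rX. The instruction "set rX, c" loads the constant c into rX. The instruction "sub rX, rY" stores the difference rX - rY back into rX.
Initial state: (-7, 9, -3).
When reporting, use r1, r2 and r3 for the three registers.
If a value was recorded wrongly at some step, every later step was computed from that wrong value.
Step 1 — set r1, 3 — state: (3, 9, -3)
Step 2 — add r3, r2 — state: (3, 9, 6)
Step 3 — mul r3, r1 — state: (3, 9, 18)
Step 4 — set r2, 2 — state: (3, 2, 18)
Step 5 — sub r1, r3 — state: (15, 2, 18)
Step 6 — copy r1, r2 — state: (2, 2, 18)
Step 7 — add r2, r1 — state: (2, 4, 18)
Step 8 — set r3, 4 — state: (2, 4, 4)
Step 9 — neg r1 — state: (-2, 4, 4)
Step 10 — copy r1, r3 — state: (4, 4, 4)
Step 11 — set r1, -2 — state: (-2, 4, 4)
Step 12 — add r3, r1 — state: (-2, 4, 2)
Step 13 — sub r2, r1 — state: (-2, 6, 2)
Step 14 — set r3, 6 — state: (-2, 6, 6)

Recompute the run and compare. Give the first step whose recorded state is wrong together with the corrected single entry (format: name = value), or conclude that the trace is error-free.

1. r1 = 3 (confirmed correct)
2. r3 = -3 + 9 = 6 (confirmed correct)
3. r3 = 6 * 3 = 18 (in agreement)
4. r2 = 2 (matches)
5. r1 = 3 - 18 = -15 (this is not what the trace shows)
So the first discrepancy is step 5, where the right value is r1 = -15.

step 5, r1 = -15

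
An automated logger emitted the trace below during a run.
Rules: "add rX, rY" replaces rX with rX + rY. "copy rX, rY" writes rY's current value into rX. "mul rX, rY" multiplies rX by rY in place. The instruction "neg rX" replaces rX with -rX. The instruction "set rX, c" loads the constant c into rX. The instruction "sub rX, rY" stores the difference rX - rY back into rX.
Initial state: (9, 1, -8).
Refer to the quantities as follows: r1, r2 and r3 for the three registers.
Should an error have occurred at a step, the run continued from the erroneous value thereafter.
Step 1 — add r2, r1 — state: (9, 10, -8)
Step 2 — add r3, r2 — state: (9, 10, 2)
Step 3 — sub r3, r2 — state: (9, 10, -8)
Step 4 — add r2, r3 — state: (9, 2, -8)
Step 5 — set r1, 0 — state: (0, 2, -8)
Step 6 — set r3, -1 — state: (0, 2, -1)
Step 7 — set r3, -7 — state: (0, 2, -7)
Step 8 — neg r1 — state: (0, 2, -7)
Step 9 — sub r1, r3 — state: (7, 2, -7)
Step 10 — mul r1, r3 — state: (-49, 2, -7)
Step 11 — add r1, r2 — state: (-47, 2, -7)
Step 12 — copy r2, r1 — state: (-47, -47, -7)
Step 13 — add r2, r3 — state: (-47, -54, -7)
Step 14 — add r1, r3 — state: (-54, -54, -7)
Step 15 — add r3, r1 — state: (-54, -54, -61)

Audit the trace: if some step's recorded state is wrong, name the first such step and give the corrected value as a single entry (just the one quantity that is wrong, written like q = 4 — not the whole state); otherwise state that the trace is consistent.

Recomputing the run from the initial state:
step 1: r1 = 9, r2 = 10, r3 = -8
step 2: r1 = 9, r2 = 10, r3 = 2
step 3: r1 = 9, r2 = 10, r3 = -8
step 4: r1 = 9, r2 = 2, r3 = -8
step 5: r1 = 0, r2 = 2, r3 = -8
step 6: r1 = 0, r2 = 2, r3 = -1
step 7: r1 = 0, r2 = 2, r3 = -7
step 8: r1 = 0, r2 = 2, r3 = -7
step 9: r1 = 7, r2 = 2, r3 = -7
step 10: r1 = -49, r2 = 2, r3 = -7
step 11: r1 = -47, r2 = 2, r3 = -7
step 12: r1 = -47, r2 = -47, r3 = -7
step 13: r1 = -47, r2 = -54, r3 = -7
step 14: r1 = -54, r2 = -54, r3 = -7
step 15: r1 = -54, r2 = -54, r3 = -61
This matches the trace at every step.

no error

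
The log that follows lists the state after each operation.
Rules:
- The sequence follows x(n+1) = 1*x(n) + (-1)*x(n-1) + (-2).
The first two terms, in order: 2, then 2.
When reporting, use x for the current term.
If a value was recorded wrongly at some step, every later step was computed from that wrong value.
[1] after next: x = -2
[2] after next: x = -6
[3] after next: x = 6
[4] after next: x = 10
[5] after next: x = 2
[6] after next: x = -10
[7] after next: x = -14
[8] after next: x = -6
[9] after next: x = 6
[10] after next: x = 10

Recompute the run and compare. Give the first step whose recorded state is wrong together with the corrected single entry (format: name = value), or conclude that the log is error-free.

step 3, x = -6

Recomputing the run from the initial state:
step 1: x = -2
step 2: x = -6
step 3: x = -6
step 4: x = -2
step 5: x = 2
step 6: x = 2
step 7: x = -2
step 8: x = -6
step 9: x = -6
step 10: x = -2
The first disagreement with the log is at step 3, where the value should be x = -6.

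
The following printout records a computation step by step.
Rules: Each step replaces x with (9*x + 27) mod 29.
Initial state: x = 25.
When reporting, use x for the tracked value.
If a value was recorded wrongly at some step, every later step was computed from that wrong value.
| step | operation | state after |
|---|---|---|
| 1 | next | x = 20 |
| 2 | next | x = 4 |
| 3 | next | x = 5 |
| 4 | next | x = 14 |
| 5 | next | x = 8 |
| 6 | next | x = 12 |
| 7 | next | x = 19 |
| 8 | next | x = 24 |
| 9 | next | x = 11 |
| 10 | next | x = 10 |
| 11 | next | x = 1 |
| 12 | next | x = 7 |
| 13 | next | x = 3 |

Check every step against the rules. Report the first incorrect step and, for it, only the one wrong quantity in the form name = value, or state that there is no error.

no error

1. x = (9*25 + 27) mod 29 = 20 (checks out)
2. x = (9*20 + 27) mod 29 = 4 (in agreement)
3. x = (9*4 + 27) mod 29 = 5 (same as recorded)
4. x = (9*5 + 27) mod 29 = 14 (verified)
5. x = (9*14 + 27) mod 29 = 8 (same as recorded)
6. x = (9*8 + 27) mod 29 = 12 (same as recorded)
7. x = (9*12 + 27) mod 29 = 19 (consistent with the printout)
8. x = (9*19 + 27) mod 29 = 24 (agrees with the printout)
9. x = (9*24 + 27) mod 29 = 11 (checks out)
10. x = (9*11 + 27) mod 29 = 10 (no discrepancy)
11. x = (9*10 + 27) mod 29 = 1 (agrees with the printout)
12. x = (9*1 + 27) mod 29 = 7 (consistent with the printout)
13. x = (9*7 + 27) mod 29 = 3 (no discrepancy)
All steps check out; nothing to correct.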